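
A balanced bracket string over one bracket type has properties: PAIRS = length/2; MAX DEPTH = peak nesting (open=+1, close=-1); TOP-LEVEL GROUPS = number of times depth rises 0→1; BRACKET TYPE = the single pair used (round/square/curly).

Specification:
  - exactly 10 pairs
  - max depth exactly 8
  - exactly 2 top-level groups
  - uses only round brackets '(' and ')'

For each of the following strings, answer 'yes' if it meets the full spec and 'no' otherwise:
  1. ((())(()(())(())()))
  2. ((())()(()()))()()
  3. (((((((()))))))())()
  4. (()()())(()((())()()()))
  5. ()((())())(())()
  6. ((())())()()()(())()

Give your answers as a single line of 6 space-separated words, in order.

String 1 '((())(()(())(())()))': depth seq [1 2 3 2 1 2 3 2 3 4 3 2 3 4 3 2 3 2 1 0]
  -> pairs=10 depth=4 groups=1 -> no
String 2 '((())()(()()))()()': depth seq [1 2 3 2 1 2 1 2 3 2 3 2 1 0 1 0 1 0]
  -> pairs=9 depth=3 groups=3 -> no
String 3 '(((((((()))))))())()': depth seq [1 2 3 4 5 6 7 8 7 6 5 4 3 2 1 2 1 0 1 0]
  -> pairs=10 depth=8 groups=2 -> yes
String 4 '(()()())(()((())()()()))': depth seq [1 2 1 2 1 2 1 0 1 2 1 2 3 4 3 2 3 2 3 2 3 2 1 0]
  -> pairs=12 depth=4 groups=2 -> no
String 5 '()((())())(())()': depth seq [1 0 1 2 3 2 1 2 1 0 1 2 1 0 1 0]
  -> pairs=8 depth=3 groups=4 -> no
String 6 '((())())()()()(())()': depth seq [1 2 3 2 1 2 1 0 1 0 1 0 1 0 1 2 1 0 1 0]
  -> pairs=10 depth=3 groups=6 -> no

Answer: no no yes no no no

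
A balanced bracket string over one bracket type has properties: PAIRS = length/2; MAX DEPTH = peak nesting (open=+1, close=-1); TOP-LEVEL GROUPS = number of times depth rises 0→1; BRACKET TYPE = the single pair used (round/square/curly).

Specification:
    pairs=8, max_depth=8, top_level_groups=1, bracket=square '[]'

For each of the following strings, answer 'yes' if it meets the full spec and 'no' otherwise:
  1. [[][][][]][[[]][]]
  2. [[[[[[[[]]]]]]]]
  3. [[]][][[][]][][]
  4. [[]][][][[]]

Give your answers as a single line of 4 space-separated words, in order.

String 1 '[[][][][]][[[]][]]': depth seq [1 2 1 2 1 2 1 2 1 0 1 2 3 2 1 2 1 0]
  -> pairs=9 depth=3 groups=2 -> no
String 2 '[[[[[[[[]]]]]]]]': depth seq [1 2 3 4 5 6 7 8 7 6 5 4 3 2 1 0]
  -> pairs=8 depth=8 groups=1 -> yes
String 3 '[[]][][[][]][][]': depth seq [1 2 1 0 1 0 1 2 1 2 1 0 1 0 1 0]
  -> pairs=8 depth=2 groups=5 -> no
String 4 '[[]][][][[]]': depth seq [1 2 1 0 1 0 1 0 1 2 1 0]
  -> pairs=6 depth=2 groups=4 -> no

Answer: no yes no no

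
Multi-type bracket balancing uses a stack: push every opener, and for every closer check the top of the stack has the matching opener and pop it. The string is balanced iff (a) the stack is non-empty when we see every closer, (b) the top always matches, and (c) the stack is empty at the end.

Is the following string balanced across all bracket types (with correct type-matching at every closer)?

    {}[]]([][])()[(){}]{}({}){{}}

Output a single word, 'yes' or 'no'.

Answer: no

Derivation:
pos 0: push '{'; stack = {
pos 1: '}' matches '{'; pop; stack = (empty)
pos 2: push '['; stack = [
pos 3: ']' matches '['; pop; stack = (empty)
pos 4: saw closer ']' but stack is empty → INVALID
Verdict: unmatched closer ']' at position 4 → no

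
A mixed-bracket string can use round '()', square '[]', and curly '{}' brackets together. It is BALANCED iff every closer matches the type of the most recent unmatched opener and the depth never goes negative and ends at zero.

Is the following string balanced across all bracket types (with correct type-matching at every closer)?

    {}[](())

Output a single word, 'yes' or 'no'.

pos 0: push '{'; stack = {
pos 1: '}' matches '{'; pop; stack = (empty)
pos 2: push '['; stack = [
pos 3: ']' matches '['; pop; stack = (empty)
pos 4: push '('; stack = (
pos 5: push '('; stack = ((
pos 6: ')' matches '('; pop; stack = (
pos 7: ')' matches '('; pop; stack = (empty)
end: stack empty → VALID
Verdict: properly nested → yes

Answer: yes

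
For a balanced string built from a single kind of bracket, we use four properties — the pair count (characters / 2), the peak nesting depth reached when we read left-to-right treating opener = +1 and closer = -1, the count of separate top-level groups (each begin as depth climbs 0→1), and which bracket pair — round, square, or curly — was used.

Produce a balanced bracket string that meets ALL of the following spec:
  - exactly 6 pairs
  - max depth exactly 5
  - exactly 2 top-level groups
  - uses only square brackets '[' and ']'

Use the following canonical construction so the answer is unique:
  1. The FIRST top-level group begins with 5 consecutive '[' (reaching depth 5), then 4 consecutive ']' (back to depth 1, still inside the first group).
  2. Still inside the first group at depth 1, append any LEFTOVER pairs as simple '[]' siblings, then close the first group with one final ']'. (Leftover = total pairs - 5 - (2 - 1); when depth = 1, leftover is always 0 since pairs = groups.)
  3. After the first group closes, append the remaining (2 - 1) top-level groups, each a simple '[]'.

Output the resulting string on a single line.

Spec: pairs=6 depth=5 groups=2
Leftover pairs = 6 - 5 - (2-1) = 0
First group: deep chain of depth 5 + 0 sibling pairs
Remaining 1 groups: simple '[]' each

Answer: [[[[[]]]]][]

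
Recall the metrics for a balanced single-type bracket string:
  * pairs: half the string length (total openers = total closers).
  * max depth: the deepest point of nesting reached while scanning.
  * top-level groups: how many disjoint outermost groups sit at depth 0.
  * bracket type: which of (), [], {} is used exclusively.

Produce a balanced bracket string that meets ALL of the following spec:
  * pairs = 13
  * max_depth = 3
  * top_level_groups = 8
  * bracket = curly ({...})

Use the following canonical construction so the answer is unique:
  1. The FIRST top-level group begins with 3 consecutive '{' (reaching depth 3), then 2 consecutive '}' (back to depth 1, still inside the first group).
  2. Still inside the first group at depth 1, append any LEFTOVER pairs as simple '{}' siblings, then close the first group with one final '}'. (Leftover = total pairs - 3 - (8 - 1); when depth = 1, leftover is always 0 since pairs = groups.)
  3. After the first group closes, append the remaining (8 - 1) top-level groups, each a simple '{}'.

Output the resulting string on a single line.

Spec: pairs=13 depth=3 groups=8
Leftover pairs = 13 - 3 - (8-1) = 3
First group: deep chain of depth 3 + 3 sibling pairs
Remaining 7 groups: simple '{}' each

Answer: {{{}}{}{}{}}{}{}{}{}{}{}{}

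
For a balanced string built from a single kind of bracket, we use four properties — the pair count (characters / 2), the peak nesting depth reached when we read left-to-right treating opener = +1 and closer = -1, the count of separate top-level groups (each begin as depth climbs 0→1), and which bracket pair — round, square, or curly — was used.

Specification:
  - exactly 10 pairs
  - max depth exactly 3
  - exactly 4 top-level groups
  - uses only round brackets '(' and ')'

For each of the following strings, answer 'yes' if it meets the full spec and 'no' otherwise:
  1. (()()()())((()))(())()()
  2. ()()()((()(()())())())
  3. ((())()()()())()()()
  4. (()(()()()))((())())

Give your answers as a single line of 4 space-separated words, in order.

Answer: no no yes no

Derivation:
String 1 '(()()()())((()))(())()()': depth seq [1 2 1 2 1 2 1 2 1 0 1 2 3 2 1 0 1 2 1 0 1 0 1 0]
  -> pairs=12 depth=3 groups=5 -> no
String 2 '()()()((()(()())())())': depth seq [1 0 1 0 1 0 1 2 3 2 3 4 3 4 3 2 3 2 1 2 1 0]
  -> pairs=11 depth=4 groups=4 -> no
String 3 '((())()()()())()()()': depth seq [1 2 3 2 1 2 1 2 1 2 1 2 1 0 1 0 1 0 1 0]
  -> pairs=10 depth=3 groups=4 -> yes
String 4 '(()(()()()))((())())': depth seq [1 2 1 2 3 2 3 2 3 2 1 0 1 2 3 2 1 2 1 0]
  -> pairs=10 depth=3 groups=2 -> no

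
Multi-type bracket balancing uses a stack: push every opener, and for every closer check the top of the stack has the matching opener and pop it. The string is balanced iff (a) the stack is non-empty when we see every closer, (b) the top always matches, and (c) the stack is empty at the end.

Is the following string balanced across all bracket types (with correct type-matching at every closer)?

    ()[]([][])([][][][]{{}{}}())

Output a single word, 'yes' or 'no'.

pos 0: push '('; stack = (
pos 1: ')' matches '('; pop; stack = (empty)
pos 2: push '['; stack = [
pos 3: ']' matches '['; pop; stack = (empty)
pos 4: push '('; stack = (
pos 5: push '['; stack = ([
pos 6: ']' matches '['; pop; stack = (
pos 7: push '['; stack = ([
pos 8: ']' matches '['; pop; stack = (
pos 9: ')' matches '('; pop; stack = (empty)
pos 10: push '('; stack = (
pos 11: push '['; stack = ([
pos 12: ']' matches '['; pop; stack = (
pos 13: push '['; stack = ([
pos 14: ']' matches '['; pop; stack = (
pos 15: push '['; stack = ([
pos 16: ']' matches '['; pop; stack = (
pos 17: push '['; stack = ([
pos 18: ']' matches '['; pop; stack = (
pos 19: push '{'; stack = ({
pos 20: push '{'; stack = ({{
pos 21: '}' matches '{'; pop; stack = ({
pos 22: push '{'; stack = ({{
pos 23: '}' matches '{'; pop; stack = ({
pos 24: '}' matches '{'; pop; stack = (
pos 25: push '('; stack = ((
pos 26: ')' matches '('; pop; stack = (
pos 27: ')' matches '('; pop; stack = (empty)
end: stack empty → VALID
Verdict: properly nested → yes

Answer: yes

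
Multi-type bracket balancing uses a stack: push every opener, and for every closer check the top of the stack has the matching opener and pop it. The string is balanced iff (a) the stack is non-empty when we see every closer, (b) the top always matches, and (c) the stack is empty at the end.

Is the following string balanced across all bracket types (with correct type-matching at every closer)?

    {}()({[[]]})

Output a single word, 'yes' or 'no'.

Answer: yes

Derivation:
pos 0: push '{'; stack = {
pos 1: '}' matches '{'; pop; stack = (empty)
pos 2: push '('; stack = (
pos 3: ')' matches '('; pop; stack = (empty)
pos 4: push '('; stack = (
pos 5: push '{'; stack = ({
pos 6: push '['; stack = ({[
pos 7: push '['; stack = ({[[
pos 8: ']' matches '['; pop; stack = ({[
pos 9: ']' matches '['; pop; stack = ({
pos 10: '}' matches '{'; pop; stack = (
pos 11: ')' matches '('; pop; stack = (empty)
end: stack empty → VALID
Verdict: properly nested → yes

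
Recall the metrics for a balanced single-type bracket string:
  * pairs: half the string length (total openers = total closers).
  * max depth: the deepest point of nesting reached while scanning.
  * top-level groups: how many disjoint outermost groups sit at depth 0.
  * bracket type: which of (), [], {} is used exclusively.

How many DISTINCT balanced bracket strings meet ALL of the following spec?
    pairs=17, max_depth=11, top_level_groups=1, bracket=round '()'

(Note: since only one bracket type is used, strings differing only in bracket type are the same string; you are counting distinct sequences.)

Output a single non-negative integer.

Answer: 404984

Derivation:
Spec: pairs=17 depth=11 groups=1
Count(depth <= 11) = 35223254
Count(depth <= 10) = 34818270
Count(depth == 11) = 35223254 - 34818270 = 404984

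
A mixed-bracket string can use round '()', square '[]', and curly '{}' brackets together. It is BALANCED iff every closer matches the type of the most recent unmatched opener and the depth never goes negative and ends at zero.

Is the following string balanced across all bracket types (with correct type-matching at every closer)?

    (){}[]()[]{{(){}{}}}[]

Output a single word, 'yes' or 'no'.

Answer: yes

Derivation:
pos 0: push '('; stack = (
pos 1: ')' matches '('; pop; stack = (empty)
pos 2: push '{'; stack = {
pos 3: '}' matches '{'; pop; stack = (empty)
pos 4: push '['; stack = [
pos 5: ']' matches '['; pop; stack = (empty)
pos 6: push '('; stack = (
pos 7: ')' matches '('; pop; stack = (empty)
pos 8: push '['; stack = [
pos 9: ']' matches '['; pop; stack = (empty)
pos 10: push '{'; stack = {
pos 11: push '{'; stack = {{
pos 12: push '('; stack = {{(
pos 13: ')' matches '('; pop; stack = {{
pos 14: push '{'; stack = {{{
pos 15: '}' matches '{'; pop; stack = {{
pos 16: push '{'; stack = {{{
pos 17: '}' matches '{'; pop; stack = {{
pos 18: '}' matches '{'; pop; stack = {
pos 19: '}' matches '{'; pop; stack = (empty)
pos 20: push '['; stack = [
pos 21: ']' matches '['; pop; stack = (empty)
end: stack empty → VALID
Verdict: properly nested → yes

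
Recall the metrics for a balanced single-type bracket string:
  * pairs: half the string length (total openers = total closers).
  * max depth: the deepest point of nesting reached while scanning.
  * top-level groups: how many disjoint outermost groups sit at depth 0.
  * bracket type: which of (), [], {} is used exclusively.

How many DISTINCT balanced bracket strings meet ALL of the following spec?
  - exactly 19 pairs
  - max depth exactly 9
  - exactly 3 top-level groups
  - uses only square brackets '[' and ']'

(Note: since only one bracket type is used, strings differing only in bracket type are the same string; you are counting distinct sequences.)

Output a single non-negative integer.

Spec: pairs=19 depth=9 groups=3
Count(depth <= 9) = 339089718
Count(depth <= 8) = 321768285
Count(depth == 9) = 339089718 - 321768285 = 17321433

Answer: 17321433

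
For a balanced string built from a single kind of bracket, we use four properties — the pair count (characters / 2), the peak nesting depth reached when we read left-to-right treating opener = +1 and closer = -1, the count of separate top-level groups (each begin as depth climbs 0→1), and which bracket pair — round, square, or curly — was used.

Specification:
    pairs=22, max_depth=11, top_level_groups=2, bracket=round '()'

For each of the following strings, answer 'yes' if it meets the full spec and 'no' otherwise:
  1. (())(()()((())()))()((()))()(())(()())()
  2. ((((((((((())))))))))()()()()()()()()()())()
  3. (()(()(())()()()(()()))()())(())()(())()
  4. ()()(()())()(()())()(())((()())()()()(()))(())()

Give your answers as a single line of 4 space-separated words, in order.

Answer: no yes no no

Derivation:
String 1 '(())(()()((())()))()((()))()(())(()())()': depth seq [1 2 1 0 1 2 1 2 1 2 3 4 3 2 3 2 1 0 1 0 1 2 3 2 1 0 1 0 1 2 1 0 1 2 1 2 1 0 1 0]
  -> pairs=20 depth=4 groups=8 -> no
String 2 '((((((((((())))))))))()()()()()()()()()())()': depth seq [1 2 3 4 5 6 7 8 9 10 11 10 9 8 7 6 5 4 3 2 1 2 1 2 1 2 1 2 1 2 1 2 1 2 1 2 1 2 1 2 1 0 1 0]
  -> pairs=22 depth=11 groups=2 -> yes
String 3 '(()(()(())()()()(()()))()())(())()(())()': depth seq [1 2 1 2 3 2 3 4 3 2 3 2 3 2 3 2 3 4 3 4 3 2 1 2 1 2 1 0 1 2 1 0 1 0 1 2 1 0 1 0]
  -> pairs=20 depth=4 groups=5 -> no
String 4 '()()(()())()(()())()(())((()())()()()(()))(())()': depth seq [1 0 1 0 1 2 1 2 1 0 1 0 1 2 1 2 1 0 1 0 1 2 1 0 1 2 3 2 3 2 1 2 1 2 1 2 1 2 3 2 1 0 1 2 1 0 1 0]
  -> pairs=24 depth=3 groups=10 -> no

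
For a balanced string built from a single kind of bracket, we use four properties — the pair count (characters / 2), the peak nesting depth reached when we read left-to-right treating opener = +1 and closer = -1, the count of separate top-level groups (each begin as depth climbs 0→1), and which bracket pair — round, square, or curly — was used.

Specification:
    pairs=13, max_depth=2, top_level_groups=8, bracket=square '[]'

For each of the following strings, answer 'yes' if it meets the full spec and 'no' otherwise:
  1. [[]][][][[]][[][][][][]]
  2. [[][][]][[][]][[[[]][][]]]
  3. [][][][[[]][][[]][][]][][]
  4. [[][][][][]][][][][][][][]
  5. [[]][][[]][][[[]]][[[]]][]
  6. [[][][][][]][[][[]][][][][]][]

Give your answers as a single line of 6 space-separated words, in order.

Answer: no no no yes no no

Derivation:
String 1 '[[]][][][[]][[][][][][]]': depth seq [1 2 1 0 1 0 1 0 1 2 1 0 1 2 1 2 1 2 1 2 1 2 1 0]
  -> pairs=12 depth=2 groups=5 -> no
String 2 '[[][][]][[][]][[[[]][][]]]': depth seq [1 2 1 2 1 2 1 0 1 2 1 2 1 0 1 2 3 4 3 2 3 2 3 2 1 0]
  -> pairs=13 depth=4 groups=3 -> no
String 3 '[][][][[[]][][[]][][]][][]': depth seq [1 0 1 0 1 0 1 2 3 2 1 2 1 2 3 2 1 2 1 2 1 0 1 0 1 0]
  -> pairs=13 depth=3 groups=6 -> no
String 4 '[[][][][][]][][][][][][][]': depth seq [1 2 1 2 1 2 1 2 1 2 1 0 1 0 1 0 1 0 1 0 1 0 1 0 1 0]
  -> pairs=13 depth=2 groups=8 -> yes
String 5 '[[]][][[]][][[[]]][[[]]][]': depth seq [1 2 1 0 1 0 1 2 1 0 1 0 1 2 3 2 1 0 1 2 3 2 1 0 1 0]
  -> pairs=13 depth=3 groups=7 -> no
String 6 '[[][][][][]][[][[]][][][][]][]': depth seq [1 2 1 2 1 2 1 2 1 2 1 0 1 2 1 2 3 2 1 2 1 2 1 2 1 2 1 0 1 0]
  -> pairs=15 depth=3 groups=3 -> no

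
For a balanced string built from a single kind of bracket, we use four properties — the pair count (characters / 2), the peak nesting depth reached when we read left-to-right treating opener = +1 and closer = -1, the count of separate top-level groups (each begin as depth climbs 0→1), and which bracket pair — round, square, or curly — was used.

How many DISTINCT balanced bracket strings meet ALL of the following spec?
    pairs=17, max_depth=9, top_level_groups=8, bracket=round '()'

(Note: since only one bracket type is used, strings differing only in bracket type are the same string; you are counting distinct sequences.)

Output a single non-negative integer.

Answer: 176

Derivation:
Spec: pairs=17 depth=9 groups=8
Count(depth <= 9) = 961392
Count(depth <= 8) = 961216
Count(depth == 9) = 961392 - 961216 = 176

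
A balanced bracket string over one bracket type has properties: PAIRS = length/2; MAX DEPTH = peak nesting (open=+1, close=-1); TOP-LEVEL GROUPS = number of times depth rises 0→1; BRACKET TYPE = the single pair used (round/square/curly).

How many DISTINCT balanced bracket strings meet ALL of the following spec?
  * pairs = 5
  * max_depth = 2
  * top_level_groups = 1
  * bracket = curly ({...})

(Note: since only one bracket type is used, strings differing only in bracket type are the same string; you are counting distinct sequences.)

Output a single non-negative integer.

Spec: pairs=5 depth=2 groups=1
Count(depth <= 2) = 1
Count(depth <= 1) = 0
Count(depth == 2) = 1 - 0 = 1

Answer: 1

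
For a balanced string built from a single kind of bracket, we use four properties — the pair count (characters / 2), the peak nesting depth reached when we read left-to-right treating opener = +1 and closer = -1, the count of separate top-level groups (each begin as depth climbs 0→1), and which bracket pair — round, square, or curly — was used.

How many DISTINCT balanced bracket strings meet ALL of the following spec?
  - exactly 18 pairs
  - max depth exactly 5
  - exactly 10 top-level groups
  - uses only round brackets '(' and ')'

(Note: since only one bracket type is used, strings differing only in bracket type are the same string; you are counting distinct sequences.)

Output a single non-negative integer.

Spec: pairs=18 depth=5 groups=10
Count(depth <= 5) = 583625
Count(depth <= 4) = 517420
Count(depth == 5) = 583625 - 517420 = 66205

Answer: 66205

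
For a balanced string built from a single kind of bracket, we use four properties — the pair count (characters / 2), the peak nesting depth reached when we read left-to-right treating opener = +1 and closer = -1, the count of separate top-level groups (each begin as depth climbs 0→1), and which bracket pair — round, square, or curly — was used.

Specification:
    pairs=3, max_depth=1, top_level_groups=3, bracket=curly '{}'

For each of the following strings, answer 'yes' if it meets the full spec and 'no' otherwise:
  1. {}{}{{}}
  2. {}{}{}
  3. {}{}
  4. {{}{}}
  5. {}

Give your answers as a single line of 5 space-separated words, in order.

String 1 '{}{}{{}}': depth seq [1 0 1 0 1 2 1 0]
  -> pairs=4 depth=2 groups=3 -> no
String 2 '{}{}{}': depth seq [1 0 1 0 1 0]
  -> pairs=3 depth=1 groups=3 -> yes
String 3 '{}{}': depth seq [1 0 1 0]
  -> pairs=2 depth=1 groups=2 -> no
String 4 '{{}{}}': depth seq [1 2 1 2 1 0]
  -> pairs=3 depth=2 groups=1 -> no
String 5 '{}': depth seq [1 0]
  -> pairs=1 depth=1 groups=1 -> no

Answer: no yes no no no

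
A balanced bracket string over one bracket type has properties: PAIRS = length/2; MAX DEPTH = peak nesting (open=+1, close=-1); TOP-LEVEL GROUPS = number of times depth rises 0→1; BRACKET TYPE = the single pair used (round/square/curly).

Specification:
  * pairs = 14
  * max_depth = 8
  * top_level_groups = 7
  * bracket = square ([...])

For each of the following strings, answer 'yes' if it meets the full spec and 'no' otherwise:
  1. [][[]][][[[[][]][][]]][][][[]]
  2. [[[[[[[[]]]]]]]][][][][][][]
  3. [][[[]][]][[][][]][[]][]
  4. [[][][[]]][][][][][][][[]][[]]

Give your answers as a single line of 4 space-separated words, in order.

String 1 '[][[]][][[[[][]][][]]][][][[]]': depth seq [1 0 1 2 1 0 1 0 1 2 3 4 3 4 3 2 3 2 3 2 1 0 1 0 1 0 1 2 1 0]
  -> pairs=15 depth=4 groups=7 -> no
String 2 '[[[[[[[[]]]]]]]][][][][][][]': depth seq [1 2 3 4 5 6 7 8 7 6 5 4 3 2 1 0 1 0 1 0 1 0 1 0 1 0 1 0]
  -> pairs=14 depth=8 groups=7 -> yes
String 3 '[][[[]][]][[][][]][[]][]': depth seq [1 0 1 2 3 2 1 2 1 0 1 2 1 2 1 2 1 0 1 2 1 0 1 0]
  -> pairs=12 depth=3 groups=5 -> no
String 4 '[[][][[]]][][][][][][][[]][[]]': depth seq [1 2 1 2 1 2 3 2 1 0 1 0 1 0 1 0 1 0 1 0 1 0 1 2 1 0 1 2 1 0]
  -> pairs=15 depth=3 groups=9 -> no

Answer: no yes no no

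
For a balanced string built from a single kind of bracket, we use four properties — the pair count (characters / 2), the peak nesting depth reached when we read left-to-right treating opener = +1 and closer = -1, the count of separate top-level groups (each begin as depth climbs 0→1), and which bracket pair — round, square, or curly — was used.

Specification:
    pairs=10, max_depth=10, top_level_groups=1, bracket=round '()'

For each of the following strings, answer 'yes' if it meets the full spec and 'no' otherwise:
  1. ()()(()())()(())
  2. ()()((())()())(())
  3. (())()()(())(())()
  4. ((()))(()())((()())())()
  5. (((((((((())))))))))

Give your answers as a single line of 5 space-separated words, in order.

Answer: no no no no yes

Derivation:
String 1 '()()(()())()(())': depth seq [1 0 1 0 1 2 1 2 1 0 1 0 1 2 1 0]
  -> pairs=8 depth=2 groups=5 -> no
String 2 '()()((())()())(())': depth seq [1 0 1 0 1 2 3 2 1 2 1 2 1 0 1 2 1 0]
  -> pairs=9 depth=3 groups=4 -> no
String 3 '(())()()(())(())()': depth seq [1 2 1 0 1 0 1 0 1 2 1 0 1 2 1 0 1 0]
  -> pairs=9 depth=2 groups=6 -> no
String 4 '((()))(()())((()())())()': depth seq [1 2 3 2 1 0 1 2 1 2 1 0 1 2 3 2 3 2 1 2 1 0 1 0]
  -> pairs=12 depth=3 groups=4 -> no
String 5 '(((((((((())))))))))': depth seq [1 2 3 4 5 6 7 8 9 10 9 8 7 6 5 4 3 2 1 0]
  -> pairs=10 depth=10 groups=1 -> yes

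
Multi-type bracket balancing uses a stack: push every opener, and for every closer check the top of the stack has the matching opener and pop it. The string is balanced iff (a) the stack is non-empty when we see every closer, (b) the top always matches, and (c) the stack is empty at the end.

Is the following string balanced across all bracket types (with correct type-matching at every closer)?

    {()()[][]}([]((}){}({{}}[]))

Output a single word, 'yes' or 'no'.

pos 0: push '{'; stack = {
pos 1: push '('; stack = {(
pos 2: ')' matches '('; pop; stack = {
pos 3: push '('; stack = {(
pos 4: ')' matches '('; pop; stack = {
pos 5: push '['; stack = {[
pos 6: ']' matches '['; pop; stack = {
pos 7: push '['; stack = {[
pos 8: ']' matches '['; pop; stack = {
pos 9: '}' matches '{'; pop; stack = (empty)
pos 10: push '('; stack = (
pos 11: push '['; stack = ([
pos 12: ']' matches '['; pop; stack = (
pos 13: push '('; stack = ((
pos 14: push '('; stack = (((
pos 15: saw closer '}' but top of stack is '(' (expected ')') → INVALID
Verdict: type mismatch at position 15: '}' closes '(' → no

Answer: no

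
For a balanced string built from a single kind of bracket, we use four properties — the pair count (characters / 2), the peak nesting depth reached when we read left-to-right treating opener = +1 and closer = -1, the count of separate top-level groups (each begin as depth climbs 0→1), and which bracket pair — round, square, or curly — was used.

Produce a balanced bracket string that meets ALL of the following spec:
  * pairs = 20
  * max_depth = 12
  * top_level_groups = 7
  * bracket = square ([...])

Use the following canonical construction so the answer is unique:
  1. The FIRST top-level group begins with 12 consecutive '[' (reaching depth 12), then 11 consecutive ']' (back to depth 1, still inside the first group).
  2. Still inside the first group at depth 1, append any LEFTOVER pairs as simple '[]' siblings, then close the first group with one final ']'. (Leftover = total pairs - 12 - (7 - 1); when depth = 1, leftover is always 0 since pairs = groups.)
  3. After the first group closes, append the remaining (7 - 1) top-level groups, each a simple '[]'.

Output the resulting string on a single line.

Spec: pairs=20 depth=12 groups=7
Leftover pairs = 20 - 12 - (7-1) = 2
First group: deep chain of depth 12 + 2 sibling pairs
Remaining 6 groups: simple '[]' each

Answer: [[[[[[[[[[[[]]]]]]]]]]][][]][][][][][][]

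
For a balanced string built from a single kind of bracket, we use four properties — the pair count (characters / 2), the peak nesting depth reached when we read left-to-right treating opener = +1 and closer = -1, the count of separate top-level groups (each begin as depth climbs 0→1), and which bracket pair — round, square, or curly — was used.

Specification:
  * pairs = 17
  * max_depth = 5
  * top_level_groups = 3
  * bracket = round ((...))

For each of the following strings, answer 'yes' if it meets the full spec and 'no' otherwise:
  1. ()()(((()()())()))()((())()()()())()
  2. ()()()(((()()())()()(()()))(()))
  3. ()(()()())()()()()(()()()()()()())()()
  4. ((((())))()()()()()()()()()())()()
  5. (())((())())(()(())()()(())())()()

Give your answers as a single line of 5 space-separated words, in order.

String 1 '()()(((()()())()))()((())()()()())()': depth seq [1 0 1 0 1 2 3 4 3 4 3 4 3 2 3 2 1 0 1 0 1 2 3 2 1 2 1 2 1 2 1 2 1 0 1 0]
  -> pairs=18 depth=4 groups=6 -> no
String 2 '()()()(((()()())()()(()()))(()))': depth seq [1 0 1 0 1 0 1 2 3 4 3 4 3 4 3 2 3 2 3 2 3 4 3 4 3 2 1 2 3 2 1 0]
  -> pairs=16 depth=4 groups=4 -> no
String 3 '()(()()())()()()()(()()()()()()())()()': depth seq [1 0 1 2 1 2 1 2 1 0 1 0 1 0 1 0 1 0 1 2 1 2 1 2 1 2 1 2 1 2 1 2 1 0 1 0 1 0]
  -> pairs=19 depth=2 groups=9 -> no
String 4 '((((())))()()()()()()()()()())()()': depth seq [1 2 3 4 5 4 3 2 1 2 1 2 1 2 1 2 1 2 1 2 1 2 1 2 1 2 1 2 1 0 1 0 1 0]
  -> pairs=17 depth=5 groups=3 -> yes
String 5 '(())((())())(()(())()()(())())()()': depth seq [1 2 1 0 1 2 3 2 1 2 1 0 1 2 1 2 3 2 1 2 1 2 1 2 3 2 1 2 1 0 1 0 1 0]
  -> pairs=17 depth=3 groups=5 -> no

Answer: no no no yes no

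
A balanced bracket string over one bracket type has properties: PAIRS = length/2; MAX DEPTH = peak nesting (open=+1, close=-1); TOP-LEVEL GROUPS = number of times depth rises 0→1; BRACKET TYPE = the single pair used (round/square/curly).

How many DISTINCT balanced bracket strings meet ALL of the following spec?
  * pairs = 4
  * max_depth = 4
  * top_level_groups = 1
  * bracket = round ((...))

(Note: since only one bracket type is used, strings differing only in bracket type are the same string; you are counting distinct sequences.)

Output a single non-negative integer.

Answer: 1

Derivation:
Spec: pairs=4 depth=4 groups=1
Count(depth <= 4) = 5
Count(depth <= 3) = 4
Count(depth == 4) = 5 - 4 = 1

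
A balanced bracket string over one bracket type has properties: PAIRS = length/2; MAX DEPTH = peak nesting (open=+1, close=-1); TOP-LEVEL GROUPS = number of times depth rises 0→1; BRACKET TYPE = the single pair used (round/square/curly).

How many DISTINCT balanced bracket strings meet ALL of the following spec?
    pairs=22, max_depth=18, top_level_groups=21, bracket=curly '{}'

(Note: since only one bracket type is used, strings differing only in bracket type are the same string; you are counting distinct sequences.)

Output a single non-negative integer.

Answer: 0

Derivation:
Spec: pairs=22 depth=18 groups=21
Count(depth <= 18) = 21
Count(depth <= 17) = 21
Count(depth == 18) = 21 - 21 = 0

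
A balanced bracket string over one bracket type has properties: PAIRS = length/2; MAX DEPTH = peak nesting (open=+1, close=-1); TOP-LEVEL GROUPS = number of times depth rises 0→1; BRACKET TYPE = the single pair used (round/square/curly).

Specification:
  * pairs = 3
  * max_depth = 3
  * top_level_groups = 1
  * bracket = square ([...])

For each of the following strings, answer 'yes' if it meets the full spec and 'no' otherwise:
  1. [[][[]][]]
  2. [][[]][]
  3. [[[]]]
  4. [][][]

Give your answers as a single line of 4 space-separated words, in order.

Answer: no no yes no

Derivation:
String 1 '[[][[]][]]': depth seq [1 2 1 2 3 2 1 2 1 0]
  -> pairs=5 depth=3 groups=1 -> no
String 2 '[][[]][]': depth seq [1 0 1 2 1 0 1 0]
  -> pairs=4 depth=2 groups=3 -> no
String 3 '[[[]]]': depth seq [1 2 3 2 1 0]
  -> pairs=3 depth=3 groups=1 -> yes
String 4 '[][][]': depth seq [1 0 1 0 1 0]
  -> pairs=3 depth=1 groups=3 -> no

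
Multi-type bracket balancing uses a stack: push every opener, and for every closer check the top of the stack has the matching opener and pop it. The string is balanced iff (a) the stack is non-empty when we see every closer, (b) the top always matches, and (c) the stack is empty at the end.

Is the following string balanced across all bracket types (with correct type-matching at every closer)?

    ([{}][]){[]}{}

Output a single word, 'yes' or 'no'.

pos 0: push '('; stack = (
pos 1: push '['; stack = ([
pos 2: push '{'; stack = ([{
pos 3: '}' matches '{'; pop; stack = ([
pos 4: ']' matches '['; pop; stack = (
pos 5: push '['; stack = ([
pos 6: ']' matches '['; pop; stack = (
pos 7: ')' matches '('; pop; stack = (empty)
pos 8: push '{'; stack = {
pos 9: push '['; stack = {[
pos 10: ']' matches '['; pop; stack = {
pos 11: '}' matches '{'; pop; stack = (empty)
pos 12: push '{'; stack = {
pos 13: '}' matches '{'; pop; stack = (empty)
end: stack empty → VALID
Verdict: properly nested → yes

Answer: yes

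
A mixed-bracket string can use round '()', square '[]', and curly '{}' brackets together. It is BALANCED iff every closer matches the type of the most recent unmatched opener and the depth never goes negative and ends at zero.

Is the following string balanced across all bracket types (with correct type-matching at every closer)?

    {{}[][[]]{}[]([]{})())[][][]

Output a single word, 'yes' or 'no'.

Answer: no

Derivation:
pos 0: push '{'; stack = {
pos 1: push '{'; stack = {{
pos 2: '}' matches '{'; pop; stack = {
pos 3: push '['; stack = {[
pos 4: ']' matches '['; pop; stack = {
pos 5: push '['; stack = {[
pos 6: push '['; stack = {[[
pos 7: ']' matches '['; pop; stack = {[
pos 8: ']' matches '['; pop; stack = {
pos 9: push '{'; stack = {{
pos 10: '}' matches '{'; pop; stack = {
pos 11: push '['; stack = {[
pos 12: ']' matches '['; pop; stack = {
pos 13: push '('; stack = {(
pos 14: push '['; stack = {([
pos 15: ']' matches '['; pop; stack = {(
pos 16: push '{'; stack = {({
pos 17: '}' matches '{'; pop; stack = {(
pos 18: ')' matches '('; pop; stack = {
pos 19: push '('; stack = {(
pos 20: ')' matches '('; pop; stack = {
pos 21: saw closer ')' but top of stack is '{' (expected '}') → INVALID
Verdict: type mismatch at position 21: ')' closes '{' → no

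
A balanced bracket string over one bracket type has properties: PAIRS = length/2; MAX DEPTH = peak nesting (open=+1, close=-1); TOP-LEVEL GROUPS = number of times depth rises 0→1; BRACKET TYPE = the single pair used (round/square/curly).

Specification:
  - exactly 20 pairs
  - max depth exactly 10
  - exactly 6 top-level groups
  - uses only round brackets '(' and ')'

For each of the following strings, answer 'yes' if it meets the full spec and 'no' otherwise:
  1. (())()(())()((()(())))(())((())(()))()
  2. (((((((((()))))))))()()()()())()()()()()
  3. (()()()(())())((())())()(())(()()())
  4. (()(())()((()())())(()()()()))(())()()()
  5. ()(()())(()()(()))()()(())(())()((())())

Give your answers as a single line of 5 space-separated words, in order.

Answer: no yes no no no

Derivation:
String 1 '(())()(())()((()(())))(())((())(()))()': depth seq [1 2 1 0 1 0 1 2 1 0 1 0 1 2 3 2 3 4 3 2 1 0 1 2 1 0 1 2 3 2 1 2 3 2 1 0 1 0]
  -> pairs=19 depth=4 groups=8 -> no
String 2 '(((((((((()))))))))()()()()())()()()()()': depth seq [1 2 3 4 5 6 7 8 9 10 9 8 7 6 5 4 3 2 1 2 1 2 1 2 1 2 1 2 1 0 1 0 1 0 1 0 1 0 1 0]
  -> pairs=20 depth=10 groups=6 -> yes
String 3 '(()()()(())())((())())()(())(()()())': depth seq [1 2 1 2 1 2 1 2 3 2 1 2 1 0 1 2 3 2 1 2 1 0 1 0 1 2 1 0 1 2 1 2 1 2 1 0]
  -> pairs=18 depth=3 groups=5 -> no
String 4 '(()(())()((()())())(()()()()))(())()()()': depth seq [1 2 1 2 3 2 1 2 1 2 3 4 3 4 3 2 3 2 1 2 3 2 3 2 3 2 3 2 1 0 1 2 1 0 1 0 1 0 1 0]
  -> pairs=20 depth=4 groups=5 -> no
String 5 '()(()())(()()(()))()()(())(())()((())())': depth seq [1 0 1 2 1 2 1 0 1 2 1 2 1 2 3 2 1 0 1 0 1 0 1 2 1 0 1 2 1 0 1 0 1 2 3 2 1 2 1 0]
  -> pairs=20 depth=3 groups=9 -> no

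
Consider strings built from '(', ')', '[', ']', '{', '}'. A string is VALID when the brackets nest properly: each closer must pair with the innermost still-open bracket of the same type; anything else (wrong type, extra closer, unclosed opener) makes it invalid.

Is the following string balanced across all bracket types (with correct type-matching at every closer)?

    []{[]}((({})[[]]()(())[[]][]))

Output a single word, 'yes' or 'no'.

Answer: yes

Derivation:
pos 0: push '['; stack = [
pos 1: ']' matches '['; pop; stack = (empty)
pos 2: push '{'; stack = {
pos 3: push '['; stack = {[
pos 4: ']' matches '['; pop; stack = {
pos 5: '}' matches '{'; pop; stack = (empty)
pos 6: push '('; stack = (
pos 7: push '('; stack = ((
pos 8: push '('; stack = (((
pos 9: push '{'; stack = ((({
pos 10: '}' matches '{'; pop; stack = (((
pos 11: ')' matches '('; pop; stack = ((
pos 12: push '['; stack = (([
pos 13: push '['; stack = (([[
pos 14: ']' matches '['; pop; stack = (([
pos 15: ']' matches '['; pop; stack = ((
pos 16: push '('; stack = (((
pos 17: ')' matches '('; pop; stack = ((
pos 18: push '('; stack = (((
pos 19: push '('; stack = ((((
pos 20: ')' matches '('; pop; stack = (((
pos 21: ')' matches '('; pop; stack = ((
pos 22: push '['; stack = (([
pos 23: push '['; stack = (([[
pos 24: ']' matches '['; pop; stack = (([
pos 25: ']' matches '['; pop; stack = ((
pos 26: push '['; stack = (([
pos 27: ']' matches '['; pop; stack = ((
pos 28: ')' matches '('; pop; stack = (
pos 29: ')' matches '('; pop; stack = (empty)
end: stack empty → VALID
Verdict: properly nested → yes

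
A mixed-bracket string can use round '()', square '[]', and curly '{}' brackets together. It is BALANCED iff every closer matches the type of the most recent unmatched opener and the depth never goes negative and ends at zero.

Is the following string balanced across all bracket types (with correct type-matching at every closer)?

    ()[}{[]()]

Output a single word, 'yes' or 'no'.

pos 0: push '('; stack = (
pos 1: ')' matches '('; pop; stack = (empty)
pos 2: push '['; stack = [
pos 3: saw closer '}' but top of stack is '[' (expected ']') → INVALID
Verdict: type mismatch at position 3: '}' closes '[' → no

Answer: no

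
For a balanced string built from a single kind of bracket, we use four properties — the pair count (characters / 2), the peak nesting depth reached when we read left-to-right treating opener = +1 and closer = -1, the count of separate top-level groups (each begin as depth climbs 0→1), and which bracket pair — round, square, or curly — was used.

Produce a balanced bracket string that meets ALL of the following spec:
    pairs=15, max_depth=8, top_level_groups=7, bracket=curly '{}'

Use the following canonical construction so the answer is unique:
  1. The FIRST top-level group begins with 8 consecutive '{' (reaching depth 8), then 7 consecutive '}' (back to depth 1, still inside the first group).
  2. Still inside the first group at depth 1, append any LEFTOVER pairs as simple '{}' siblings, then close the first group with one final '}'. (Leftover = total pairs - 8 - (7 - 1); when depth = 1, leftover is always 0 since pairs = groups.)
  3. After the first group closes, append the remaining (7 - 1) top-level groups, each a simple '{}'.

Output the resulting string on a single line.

Answer: {{{{{{{{}}}}}}}{}}{}{}{}{}{}{}

Derivation:
Spec: pairs=15 depth=8 groups=7
Leftover pairs = 15 - 8 - (7-1) = 1
First group: deep chain of depth 8 + 1 sibling pairs
Remaining 6 groups: simple '{}' each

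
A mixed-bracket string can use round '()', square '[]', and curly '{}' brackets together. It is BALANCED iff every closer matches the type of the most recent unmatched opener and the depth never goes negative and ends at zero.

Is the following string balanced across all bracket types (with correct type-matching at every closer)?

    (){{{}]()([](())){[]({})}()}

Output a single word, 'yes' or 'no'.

Answer: no

Derivation:
pos 0: push '('; stack = (
pos 1: ')' matches '('; pop; stack = (empty)
pos 2: push '{'; stack = {
pos 3: push '{'; stack = {{
pos 4: push '{'; stack = {{{
pos 5: '}' matches '{'; pop; stack = {{
pos 6: saw closer ']' but top of stack is '{' (expected '}') → INVALID
Verdict: type mismatch at position 6: ']' closes '{' → no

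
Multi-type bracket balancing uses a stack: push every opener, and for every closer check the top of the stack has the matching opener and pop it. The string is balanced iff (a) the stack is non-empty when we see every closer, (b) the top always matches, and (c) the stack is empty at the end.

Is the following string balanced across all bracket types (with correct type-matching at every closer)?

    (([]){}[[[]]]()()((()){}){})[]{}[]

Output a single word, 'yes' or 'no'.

Answer: yes

Derivation:
pos 0: push '('; stack = (
pos 1: push '('; stack = ((
pos 2: push '['; stack = (([
pos 3: ']' matches '['; pop; stack = ((
pos 4: ')' matches '('; pop; stack = (
pos 5: push '{'; stack = ({
pos 6: '}' matches '{'; pop; stack = (
pos 7: push '['; stack = ([
pos 8: push '['; stack = ([[
pos 9: push '['; stack = ([[[
pos 10: ']' matches '['; pop; stack = ([[
pos 11: ']' matches '['; pop; stack = ([
pos 12: ']' matches '['; pop; stack = (
pos 13: push '('; stack = ((
pos 14: ')' matches '('; pop; stack = (
pos 15: push '('; stack = ((
pos 16: ')' matches '('; pop; stack = (
pos 17: push '('; stack = ((
pos 18: push '('; stack = (((
pos 19: push '('; stack = ((((
pos 20: ')' matches '('; pop; stack = (((
pos 21: ')' matches '('; pop; stack = ((
pos 22: push '{'; stack = (({
pos 23: '}' matches '{'; pop; stack = ((
pos 24: ')' matches '('; pop; stack = (
pos 25: push '{'; stack = ({
pos 26: '}' matches '{'; pop; stack = (
pos 27: ')' matches '('; pop; stack = (empty)
pos 28: push '['; stack = [
pos 29: ']' matches '['; pop; stack = (empty)
pos 30: push '{'; stack = {
pos 31: '}' matches '{'; pop; stack = (empty)
pos 32: push '['; stack = [
pos 33: ']' matches '['; pop; stack = (empty)
end: stack empty → VALID
Verdict: properly nested → yes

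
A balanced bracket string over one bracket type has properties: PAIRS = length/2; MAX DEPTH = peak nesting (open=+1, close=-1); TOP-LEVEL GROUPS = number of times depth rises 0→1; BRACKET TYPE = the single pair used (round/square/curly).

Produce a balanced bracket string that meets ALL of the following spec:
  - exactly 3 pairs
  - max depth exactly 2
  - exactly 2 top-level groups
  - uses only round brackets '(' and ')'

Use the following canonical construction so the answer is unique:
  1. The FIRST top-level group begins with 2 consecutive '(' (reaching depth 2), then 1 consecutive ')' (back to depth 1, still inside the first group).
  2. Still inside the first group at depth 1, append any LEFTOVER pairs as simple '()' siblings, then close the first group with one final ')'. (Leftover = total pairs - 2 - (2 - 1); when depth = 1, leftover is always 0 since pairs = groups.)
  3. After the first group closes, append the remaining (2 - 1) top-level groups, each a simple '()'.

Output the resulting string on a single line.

Spec: pairs=3 depth=2 groups=2
Leftover pairs = 3 - 2 - (2-1) = 0
First group: deep chain of depth 2 + 0 sibling pairs
Remaining 1 groups: simple '()' each

Answer: (())()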